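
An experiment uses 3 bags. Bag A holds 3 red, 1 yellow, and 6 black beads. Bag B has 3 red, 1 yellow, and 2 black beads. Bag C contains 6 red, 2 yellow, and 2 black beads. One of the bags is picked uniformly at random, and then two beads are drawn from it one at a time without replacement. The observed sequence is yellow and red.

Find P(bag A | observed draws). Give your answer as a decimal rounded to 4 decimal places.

0.1250

For each hypothesis, P(data | H) works out to: P(data | bag A) = (1/10)(3/9) = 1/30; P(data | bag B) = (1/6)(3/5) = 1/10; P(data | bag C) = (2/10)(6/9) = 2/15.
Weighting by the prior gives 1/3 · 1/30 = 1/90, 1/3 · 1/10 = 1/30, 1/3 · 2/15 = 2/45; summing to 4/45.
Therefore the posterior P(bag A | data) = (1/90) / (4/45) = 1/8.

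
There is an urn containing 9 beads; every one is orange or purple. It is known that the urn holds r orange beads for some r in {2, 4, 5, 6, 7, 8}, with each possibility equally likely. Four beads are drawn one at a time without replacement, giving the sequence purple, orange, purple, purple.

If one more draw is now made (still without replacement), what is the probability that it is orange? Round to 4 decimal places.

0.4412

The likelihood of the observed sequence under each hypothesis: P(data | r = 2) = (7/9)(2/8)(6/7)(5/6) = 5/36; P(data | r = 4) = (5/9)(4/8)(4/7)(3/6) = 5/63; P(data | r = 5) = (4/9)(5/8)(3/7)(2/6) = 5/126; P(data | r = 6) = (3/9)(6/8)(2/7)(1/6) = 1/84; P(data | r = 7) = (2/9)(7/8)(1/7)(0/6) = 0; P(data | r = 8) = (1/9)(8/8)(0/7) = 0.
Weighting by the prior gives 1/6 · 5/36 = 5/216, 1/6 · 5/63 = 5/378, 1/6 · 5/126 = 5/756, 1/6 · 1/84 = 1/504, 1/6 · 0 = 0, 1/6 · 0 = 0; summing to 17/378.
Normalising, the posterior is P(r = 2 | data) = 35/68, P(r = 4 | data) = 5/17, P(r = 5 | data) = 5/34, P(r = 6 | data) = 3/68, P(r = 7 | data) = 0, P(r = 8 | data) = 0.
So P(orange next | data) = Σ P(orange next | H) P(H | data) = (1/5)(35/68) + (3/5)(5/17) + (4/5)(5/34) + (1)(3/68) = 15/34.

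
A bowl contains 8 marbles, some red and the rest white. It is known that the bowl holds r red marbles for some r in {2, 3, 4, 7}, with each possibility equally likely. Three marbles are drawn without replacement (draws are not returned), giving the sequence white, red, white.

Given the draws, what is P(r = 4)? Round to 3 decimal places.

0.286

The likelihood of the observed sequence under each hypothesis: P(data | r = 2) = (6/8)(2/7)(5/6) = 5/28; P(data | r = 3) = (5/8)(3/7)(4/6) = 5/28; P(data | r = 4) = (4/8)(4/7)(3/6) = 1/7; P(data | r = 7) = (1/8)(7/7)(0/6) = 0.
The prior-weighted likelihoods are 1/4 · 5/28 = 5/112, 1/4 · 5/28 = 5/112, 1/4 · 1/7 = 1/28, 1/4 · 0 = 0; with total 1/8.
Therefore the posterior P(r = 4 | data) = (1/28) / (1/8) = 2/7.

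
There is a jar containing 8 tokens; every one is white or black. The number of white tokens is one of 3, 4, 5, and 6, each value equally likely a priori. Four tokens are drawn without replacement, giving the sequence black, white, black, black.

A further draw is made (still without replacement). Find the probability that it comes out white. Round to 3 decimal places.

0.627

Under each hypothesis, the probability of the observed sequence is: P(data | r = 3) = (5/8)(3/7)(4/6)(3/5) = 0.10714; P(data | r = 4) = (4/8)(4/7)(3/6)(2/5) = 0.057143; P(data | r = 5) = (3/8)(5/7)(2/6)(1/5) = 0.017857; P(data | r = 6) = (2/8)(6/7)(1/6)(0/5) = 0.
The prior-weighted likelihoods are 1/4 · 0.10714 = 0.026786, 1/4 · 0.057143 = 0.014286, 1/4 · 0.017857 = 0.0044643, 1/4 · 0 = 0; summing to 0.045536.
Dividing through by the total gives posterior P(r = 3 | data) = 0.58824, P(r = 4 | data) = 0.31373, P(r = 5 | data) = 0.098039, P(r = 6 | data) = 0.
So P(white next | data) = Σ P(white next | H) P(H | data) = (1/2)(0.58824) + (3/4)(0.31373) + (1)(0.098039) = 0.62745.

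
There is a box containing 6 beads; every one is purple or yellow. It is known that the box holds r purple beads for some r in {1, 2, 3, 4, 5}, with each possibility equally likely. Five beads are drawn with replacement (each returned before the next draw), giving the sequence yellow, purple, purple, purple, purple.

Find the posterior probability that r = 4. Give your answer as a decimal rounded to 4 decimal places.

0.3533

For each hypothesis, P(data | H) works out to: P(data | r = 1) = (5/6)(1/6)(1/6)(1/6)(1/6) = 0.000643; P(data | r = 2) = (4/6)(2/6)(2/6)(2/6)(2/6) = 0.0082305; P(data | r = 3) = (3/6)(3/6)(3/6)(3/6)(3/6) = 0.03125; P(data | r = 4) = (2/6)(4/6)(4/6)(4/6)(4/6) = 0.065844; P(data | r = 5) = (1/6)(5/6)(5/6)(5/6)(5/6) = 0.080376.
Multiplying each by its prior: 1/5 · 0.000643 = 0.0001286, 1/5 · 0.0082305 = 0.0016461, 1/5 · 0.03125 = 0.00625, 1/5 · 0.065844 = 0.013169, 1/5 · 0.080376 = 0.016075; summing to 0.037269.
Hence P(r = 4 | data) = (0.013169) / (0.037269) = 0.35335.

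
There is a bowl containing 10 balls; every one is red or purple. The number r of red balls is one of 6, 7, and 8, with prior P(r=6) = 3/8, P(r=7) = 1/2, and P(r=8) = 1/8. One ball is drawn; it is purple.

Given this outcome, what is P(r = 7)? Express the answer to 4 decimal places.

0.4615

The likelihood of this draw under each hypothesis: P(data | r = 6) = (4/10) = 2/5; P(data | r = 7) = (3/10) = 3/10; P(data | r = 8) = (2/10) = 1/5.
Multiplying each by its prior: 3/8 · 2/5 = 3/20, 1/2 · 3/10 = 3/20, 1/8 · 1/5 = 1/40; these sum to 13/40.
By Bayes' rule, P(r = 7 | data) = (3/20) / (13/40) = 6/13.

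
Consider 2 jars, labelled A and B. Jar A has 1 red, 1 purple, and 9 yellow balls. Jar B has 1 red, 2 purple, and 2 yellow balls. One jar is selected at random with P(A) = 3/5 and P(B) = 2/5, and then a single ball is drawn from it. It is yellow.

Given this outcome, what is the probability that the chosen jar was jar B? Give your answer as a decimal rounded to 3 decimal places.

For each hypothesis, P(data | H) works out to: P(data | jar A) = (9/11) = 9/11; P(data | jar B) = (2/5) = 2/5.
The prior-weighted likelihoods are 3/5 · 9/11 = 27/55, 2/5 · 2/5 = 4/25; summing to 179/275.
By Bayes' rule, P(jar B | data) = (4/25) / (179/275) = 44/179.

0.246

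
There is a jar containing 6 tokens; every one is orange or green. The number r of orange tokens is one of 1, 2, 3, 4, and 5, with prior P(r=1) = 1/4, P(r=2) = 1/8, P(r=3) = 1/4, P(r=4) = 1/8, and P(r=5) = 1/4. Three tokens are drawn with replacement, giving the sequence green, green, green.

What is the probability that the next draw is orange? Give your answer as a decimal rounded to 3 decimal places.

0.257

Compute the likelihood of the observed sequence for each case: P(data | r = 1) = (5/6)(5/6)(5/6) = 125/216; P(data | r = 2) = (4/6)(4/6)(4/6) = 8/27; P(data | r = 3) = (3/6)(3/6)(3/6) = 1/8; P(data | r = 4) = (2/6)(2/6)(2/6) = 1/27; P(data | r = 5) = (1/6)(1/6)(1/6) = 1/216.
The prior-weighted likelihoods are 1/4 · 125/216 = 125/864, 1/8 · 8/27 = 1/27, 1/4 · 1/8 = 1/32, 1/8 · 1/27 = 1/216, 1/4 · 1/216 = 1/864; summing to 7/32.
The posterior is then P(r = 1 | data) = 125/189, P(r = 2 | data) = 32/189, P(r = 3 | data) = 1/7, P(r = 4 | data) = 4/189, P(r = 5 | data) = 1/189.
The predictive probability is P(orange next | data) = (1/6)(125/189) + (1/3)(32/189) + (1/2)(1/7) + (2/3)(4/189) + (5/6)(1/189) = 97/378.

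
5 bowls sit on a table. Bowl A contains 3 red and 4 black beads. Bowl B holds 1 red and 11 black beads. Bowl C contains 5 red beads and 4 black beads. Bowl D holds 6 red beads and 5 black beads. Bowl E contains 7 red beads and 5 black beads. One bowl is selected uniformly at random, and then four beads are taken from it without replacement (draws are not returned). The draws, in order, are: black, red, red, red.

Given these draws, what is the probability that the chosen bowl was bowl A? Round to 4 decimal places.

0.1050

For each hypothesis, P(data | H) works out to: P(data | bowl A) = (4/7)(3/6)(2/5)(1/4) = 0.028571; P(data | bowl B) = (11/12)(1/11)(0/10) = 0; P(data | bowl C) = (4/9)(5/8)(4/7)(3/6) = 0.079365; P(data | bowl D) = (5/11)(6/10)(5/9)(4/8) = 0.075758; P(data | bowl E) = (5/12)(7/11)(6/10)(5/9) = 0.088384.
Multiplying each by its prior: 1/5 · 0.028571 = 0.0057143, 1/5 · 0 = 0, 1/5 · 0.079365 = 0.015873, 1/5 · 0.075758 = 0.015152, 1/5 · 0.088384 = 0.017677; summing to 0.054416.
Therefore the posterior P(bowl A | data) = (0.0057143) / (0.054416) = 0.10501.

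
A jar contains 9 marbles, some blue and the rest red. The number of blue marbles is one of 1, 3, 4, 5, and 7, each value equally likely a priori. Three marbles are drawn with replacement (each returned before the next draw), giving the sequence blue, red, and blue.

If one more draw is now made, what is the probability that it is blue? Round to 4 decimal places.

0.5477

The likelihood of the observed sequence under each hypothesis: P(data | r = 1) = (1/9)(8/9)(1/9) = 0.010974; P(data | r = 3) = (3/9)(6/9)(3/9) = 0.074074; P(data | r = 4) = (4/9)(5/9)(4/9) = 0.10974; P(data | r = 5) = (5/9)(4/9)(5/9) = 0.13717; P(data | r = 7) = (7/9)(2/9)(7/9) = 0.13443.
Weighting by the prior gives 1/5 · 0.010974 = 0.0021948, 1/5 · 0.074074 = 0.014815, 1/5 · 0.10974 = 0.021948, 1/5 · 0.13717 = 0.027435, 1/5 · 0.13443 = 0.026886; these sum to 0.093278.
Normalising, the posterior is P(r = 1 | data) = 0.023529, P(r = 3 | data) = 0.15882, P(r = 4 | data) = 0.23529, P(r = 5 | data) = 0.29412, P(r = 7 | data) = 0.28824.
Averaging over the posterior, P(blue next | data) = (1/9)(0.023529) + (1/3)(0.15882) + (4/9)(0.23529) + (5/9)(0.29412) + (7/9)(0.28824) = 0.54771.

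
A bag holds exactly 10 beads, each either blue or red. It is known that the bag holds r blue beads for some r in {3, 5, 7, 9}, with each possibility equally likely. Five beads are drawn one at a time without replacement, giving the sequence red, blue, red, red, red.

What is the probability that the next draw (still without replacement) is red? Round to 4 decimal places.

Under each hypothesis, the probability of the observed sequence is: P(data | r = 3) = (7/10)(3/9)(6/8)(5/7)(4/6) = 0.083333; P(data | r = 5) = (5/10)(5/9)(4/8)(3/7)(2/6) = 0.019841; P(data | r = 7) = (3/10)(7/9)(2/8)(1/7)(0/6) = 0; P(data | r = 9) = (1/10)(9/9)(0/8) = 0.
Weighting by the prior gives 1/4 · 0.083333 = 0.020833, 1/4 · 0.019841 = 0.0049603, 1/4 · 0 = 0, 1/4 · 0 = 0; with total 0.025794.
Normalising, the posterior is P(r = 3 | data) = 0.80769, P(r = 5 | data) = 0.19231, P(r = 7 | data) = 0, P(r = 9 | data) = 0.
Averaging over the posterior, P(red next | data) = (3/5)(0.80769) + (1/5)(0.19231) = 0.52308.

0.5231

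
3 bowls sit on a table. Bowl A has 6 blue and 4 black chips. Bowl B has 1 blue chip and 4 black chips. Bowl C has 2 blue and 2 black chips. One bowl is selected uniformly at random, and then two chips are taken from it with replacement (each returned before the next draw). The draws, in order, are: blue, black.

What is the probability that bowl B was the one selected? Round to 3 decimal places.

0.246

The likelihood of the observed sequence under each hypothesis: P(data | bowl A) = (6/10)(4/10) = 6/25; P(data | bowl B) = (1/5)(4/5) = 4/25; P(data | bowl C) = (2/4)(2/4) = 1/4.
The prior-weighted likelihoods are 1/3 · 6/25 = 2/25, 1/3 · 4/25 = 4/75, 1/3 · 1/4 = 1/12; summing to 13/60.
By Bayes' rule, P(bowl B | data) = (4/75) / (13/60) = 16/65.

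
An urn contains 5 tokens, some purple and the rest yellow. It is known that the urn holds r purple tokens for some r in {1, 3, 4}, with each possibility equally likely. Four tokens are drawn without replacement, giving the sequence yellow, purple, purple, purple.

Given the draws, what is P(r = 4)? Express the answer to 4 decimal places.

The likelihood of the observed sequence under each hypothesis: P(data | r = 1) = (4/5)(1/4)(0/3) = 0; P(data | r = 3) = (2/5)(3/4)(2/3)(1/2) = 1/10; P(data | r = 4) = (1/5)(4/4)(3/3)(2/2) = 1/5.
Weighting by the prior gives 1/3 · 0 = 0, 1/3 · 1/10 = 1/30, 1/3 · 1/5 = 1/15; with total 1/10.
So P(r = 4 | data) = (1/15) / (1/10) = 2/3.

0.6667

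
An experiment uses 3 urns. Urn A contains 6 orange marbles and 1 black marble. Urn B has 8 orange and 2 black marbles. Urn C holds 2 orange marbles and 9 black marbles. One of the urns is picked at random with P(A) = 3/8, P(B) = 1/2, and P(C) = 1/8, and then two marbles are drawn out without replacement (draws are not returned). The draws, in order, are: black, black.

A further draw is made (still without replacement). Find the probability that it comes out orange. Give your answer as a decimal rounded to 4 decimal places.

0.3152

For each hypothesis, P(data | H) works out to: P(data | urn A) = (1/7)(0/6) = 0; P(data | urn B) = (2/10)(1/9) = 1/45; P(data | urn C) = (9/11)(8/10) = 36/55.
Weighting by the prior gives 3/8 · 0 = 0, 1/2 · 1/45 = 1/90, 1/8 · 36/55 = 9/110; summing to 46/495.
Normalising, the posterior is P(urn A | data) = 0, P(urn B | data) = 11/92, P(urn C | data) = 81/92.
Averaging over the posterior, P(orange next | data) = (1)(11/92) + (2/9)(81/92) = 29/92.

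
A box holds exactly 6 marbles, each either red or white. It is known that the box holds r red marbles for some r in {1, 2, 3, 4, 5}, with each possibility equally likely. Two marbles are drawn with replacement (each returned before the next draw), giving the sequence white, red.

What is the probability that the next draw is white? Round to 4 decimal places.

For each hypothesis, P(data | H) works out to: P(data | r = 1) = (5/6)(1/6) = 5/36; P(data | r = 2) = (4/6)(2/6) = 2/9; P(data | r = 3) = (3/6)(3/6) = 1/4; P(data | r = 4) = (2/6)(4/6) = 2/9; P(data | r = 5) = (1/6)(5/6) = 5/36.
Multiplying each by its prior: 1/5 · 5/36 = 1/36, 1/5 · 2/9 = 2/45, 1/5 · 1/4 = 1/20, 1/5 · 2/9 = 2/45, 1/5 · 5/36 = 1/36; summing to 7/36.
Dividing through by the total gives posterior P(r = 1 | data) = 1/7, P(r = 2 | data) = 8/35, P(r = 3 | data) = 9/35, P(r = 4 | data) = 8/35, P(r = 5 | data) = 1/7.
So P(white next | data) = Σ P(white next | H) P(H | data) = (5/6)(1/7) + (2/3)(8/35) + (1/2)(9/35) + (1/3)(8/35) + (1/6)(1/7) = 1/2.

0.5000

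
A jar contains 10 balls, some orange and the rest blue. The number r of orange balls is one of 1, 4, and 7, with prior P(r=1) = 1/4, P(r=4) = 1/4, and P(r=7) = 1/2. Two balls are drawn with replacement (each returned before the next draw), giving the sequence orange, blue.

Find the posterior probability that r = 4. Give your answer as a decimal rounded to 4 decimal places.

Under each hypothesis, the probability of the observed sequence is: P(data | r = 1) = (1/10)(9/10) = 9/100; P(data | r = 4) = (4/10)(6/10) = 6/25; P(data | r = 7) = (7/10)(3/10) = 21/100.
Multiplying each by its prior: 1/4 · 9/100 = 9/400, 1/4 · 6/25 = 3/50, 1/2 · 21/100 = 21/200; these sum to 3/16.
Hence P(r = 4 | data) = (3/50) / (3/16) = 8/25.

0.3200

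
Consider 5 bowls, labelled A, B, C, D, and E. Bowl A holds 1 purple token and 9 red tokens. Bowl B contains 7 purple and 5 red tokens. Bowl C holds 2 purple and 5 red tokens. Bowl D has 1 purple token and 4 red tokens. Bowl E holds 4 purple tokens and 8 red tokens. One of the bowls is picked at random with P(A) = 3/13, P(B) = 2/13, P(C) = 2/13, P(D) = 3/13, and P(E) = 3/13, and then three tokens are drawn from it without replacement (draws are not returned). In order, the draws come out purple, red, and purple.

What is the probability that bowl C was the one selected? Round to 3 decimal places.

0.151

Compute the likelihood of the observed sequence for each case: P(data | bowl A) = (1/10)(9/9)(0/8) = 0; P(data | bowl B) = (7/12)(5/11)(6/10) = 0.15909; P(data | bowl C) = (2/7)(5/6)(1/5) = 0.047619; P(data | bowl D) = (1/5)(4/4)(0/3) = 0; P(data | bowl E) = (4/12)(8/11)(3/10) = 0.072727.
Multiplying each by its prior: 3/13 · 0 = 0, 2/13 · 0.15909 = 0.024476, 2/13 · 0.047619 = 0.007326, 3/13 · 0 = 0, 3/13 · 0.072727 = 0.016783; summing to 0.048585.
Hence P(bowl C | data) = (0.007326) / (0.048585) = 0.15079.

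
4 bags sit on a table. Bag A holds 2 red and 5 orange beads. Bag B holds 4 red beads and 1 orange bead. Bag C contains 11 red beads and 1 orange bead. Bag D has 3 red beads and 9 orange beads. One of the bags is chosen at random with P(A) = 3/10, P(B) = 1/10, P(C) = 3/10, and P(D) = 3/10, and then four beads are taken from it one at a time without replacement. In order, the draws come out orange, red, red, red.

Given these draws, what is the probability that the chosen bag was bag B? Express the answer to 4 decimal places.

0.4314

Under each hypothesis, the probability of the observed sequence is: P(data | bag A) = (5/7)(2/6)(1/5)(0/4) = 0; P(data | bag B) = (1/5)(4/4)(3/3)(2/2) = 0.2; P(data | bag C) = (1/12)(11/11)(10/10)(9/9) = 0.083333; P(data | bag D) = (9/12)(3/11)(2/10)(1/9) = 0.0045455.
The prior-weighted likelihoods are 3/10 · 0 = 0, 1/10 · 0.2 = 0.02, 3/10 · 0.083333 = 0.025, 3/10 · 0.0045455 = 0.0013636; summing to 0.046364.
Therefore the posterior P(bag B | data) = (0.02) / (0.046364) = 0.43137.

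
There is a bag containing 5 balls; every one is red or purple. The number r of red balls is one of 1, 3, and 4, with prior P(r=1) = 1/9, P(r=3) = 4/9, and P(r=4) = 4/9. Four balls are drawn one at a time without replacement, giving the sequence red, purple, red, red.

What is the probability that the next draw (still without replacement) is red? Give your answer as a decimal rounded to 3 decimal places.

For each hypothesis, P(data | H) works out to: P(data | r = 1) = (1/5)(4/4)(0/3) = 0; P(data | r = 3) = (3/5)(2/4)(2/3)(1/2) = 1/10; P(data | r = 4) = (4/5)(1/4)(3/3)(2/2) = 1/5.
Weighting by the prior gives 1/9 · 0 = 0, 4/9 · 1/10 = 2/45, 4/9 · 1/5 = 4/45; summing to 2/15.
Dividing through by the total gives posterior P(r = 1 | data) = 0, P(r = 3 | data) = 1/3, P(r = 4 | data) = 2/3.
The predictive probability is P(red next | data) = (0)(1/3) + (1)(2/3) = 2/3.

0.667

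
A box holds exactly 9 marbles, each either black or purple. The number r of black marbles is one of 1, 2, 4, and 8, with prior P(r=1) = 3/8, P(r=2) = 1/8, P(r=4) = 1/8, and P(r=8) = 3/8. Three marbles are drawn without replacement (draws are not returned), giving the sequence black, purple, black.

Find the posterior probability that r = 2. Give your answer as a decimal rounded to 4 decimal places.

The likelihood of the observed sequence under each hypothesis: P(data | r = 1) = (1/9)(8/8)(0/7) = 0; P(data | r = 2) = (2/9)(7/8)(1/7) = 0.027778; P(data | r = 4) = (4/9)(5/8)(3/7) = 0.11905; P(data | r = 8) = (8/9)(1/8)(7/7) = 0.11111.
The prior-weighted likelihoods are 3/8 · 0 = 0, 1/8 · 0.027778 = 0.0034722, 1/8 · 0.11905 = 0.014881, 3/8 · 0.11111 = 0.041667; summing to 0.06002.
Therefore the posterior P(r = 2 | data) = (0.0034722) / (0.06002) = 0.057851.

0.0579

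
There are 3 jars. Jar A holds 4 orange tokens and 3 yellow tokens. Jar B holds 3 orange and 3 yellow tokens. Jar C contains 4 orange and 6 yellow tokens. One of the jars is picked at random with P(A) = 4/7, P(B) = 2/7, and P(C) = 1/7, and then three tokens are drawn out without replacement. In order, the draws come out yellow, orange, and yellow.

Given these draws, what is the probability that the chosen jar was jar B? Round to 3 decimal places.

0.325

Under each hypothesis, the probability of the observed sequence is: P(data | jar A) = (3/7)(4/6)(2/5) = 4/35; P(data | jar B) = (3/6)(3/5)(2/4) = 3/20; P(data | jar C) = (6/10)(4/9)(5/8) = 1/6.
The prior-weighted likelihoods are 4/7 · 4/35 = 16/245, 2/7 · 3/20 = 3/70, 1/7 · 1/6 = 1/42; these sum to 97/735.
By Bayes' rule, P(jar B | data) = (3/70) / (97/735) = 63/194.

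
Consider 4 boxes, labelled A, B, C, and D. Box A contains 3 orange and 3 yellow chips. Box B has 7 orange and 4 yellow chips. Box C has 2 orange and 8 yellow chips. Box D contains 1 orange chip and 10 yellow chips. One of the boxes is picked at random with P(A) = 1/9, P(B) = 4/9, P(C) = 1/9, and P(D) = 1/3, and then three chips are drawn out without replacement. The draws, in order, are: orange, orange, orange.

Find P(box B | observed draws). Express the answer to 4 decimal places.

0.9444

Compute the likelihood of the observed sequence for each case: P(data | box A) = (3/6)(2/5)(1/4) = 0.05; P(data | box B) = (7/11)(6/10)(5/9) = 0.21212; P(data | box C) = (2/10)(1/9)(0/8) = 0; P(data | box D) = (1/11)(0/10) = 0.
Weighting by the prior gives 1/9 · 0.05 = 0.0055556, 4/9 · 0.21212 = 0.094276, 1/9 · 0 = 0, 1/3 · 0 = 0; these sum to 0.099832.
By Bayes' rule, P(box B | data) = (0.094276) / (0.099832) = 0.94435.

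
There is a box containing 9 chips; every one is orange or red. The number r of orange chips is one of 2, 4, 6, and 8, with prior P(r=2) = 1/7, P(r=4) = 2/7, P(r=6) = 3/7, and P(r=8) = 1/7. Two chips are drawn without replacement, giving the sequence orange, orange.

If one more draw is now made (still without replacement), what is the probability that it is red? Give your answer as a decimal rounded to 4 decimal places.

0.3821

The likelihood of the observed sequence under each hypothesis: P(data | r = 2) = (2/9)(1/8) = 1/36; P(data | r = 4) = (4/9)(3/8) = 1/6; P(data | r = 6) = (6/9)(5/8) = 5/12; P(data | r = 8) = (8/9)(7/8) = 7/9.
Weighting by the prior gives 1/7 · 1/36 = 1/252, 2/7 · 1/6 = 1/21, 3/7 · 5/12 = 5/28, 1/7 · 7/9 = 1/9; these sum to 43/126.
Normalising, the posterior is P(r = 2 | data) = 1/86, P(r = 4 | data) = 6/43, P(r = 6 | data) = 45/86, P(r = 8 | data) = 14/43.
So P(red next | data) = Σ P(red next | H) P(H | data) = (1)(1/86) + (5/7)(6/43) + (3/7)(45/86) + (1/7)(14/43) = 115/301.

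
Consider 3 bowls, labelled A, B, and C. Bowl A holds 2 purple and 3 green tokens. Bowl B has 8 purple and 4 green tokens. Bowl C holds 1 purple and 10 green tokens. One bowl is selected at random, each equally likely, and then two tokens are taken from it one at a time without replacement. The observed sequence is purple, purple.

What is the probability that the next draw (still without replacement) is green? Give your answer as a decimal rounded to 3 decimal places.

0.514

For each hypothesis, P(data | H) works out to: P(data | bowl A) = (2/5)(1/4) = 1/10; P(data | bowl B) = (8/12)(7/11) = 14/33; P(data | bowl C) = (1/11)(0/10) = 0.
Multiplying each by its prior: 1/3 · 1/10 = 1/30, 1/3 · 14/33 = 14/99, 1/3 · 0 = 0; summing to 173/990.
The posterior is then P(bowl A | data) = 33/173, P(bowl B | data) = 140/173, P(bowl C | data) = 0.
So P(green next | data) = Σ P(green next | H) P(H | data) = (1)(33/173) + (2/5)(140/173) = 89/173.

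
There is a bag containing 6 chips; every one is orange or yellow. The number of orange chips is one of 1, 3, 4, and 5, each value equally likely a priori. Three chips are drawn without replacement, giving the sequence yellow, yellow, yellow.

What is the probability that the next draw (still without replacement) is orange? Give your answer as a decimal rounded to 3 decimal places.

0.394

Under each hypothesis, the probability of the observed sequence is: P(data | r = 1) = (5/6)(4/5)(3/4) = 1/2; P(data | r = 3) = (3/6)(2/5)(1/4) = 1/20; P(data | r = 4) = (2/6)(1/5)(0/4) = 0; P(data | r = 5) = (1/6)(0/5) = 0.
The prior-weighted likelihoods are 1/4 · 1/2 = 1/8, 1/4 · 1/20 = 1/80, 1/4 · 0 = 0, 1/4 · 0 = 0; with total 11/80.
Normalising, the posterior is P(r = 1 | data) = 10/11, P(r = 3 | data) = 1/11, P(r = 4 | data) = 0, P(r = 5 | data) = 0.
The predictive probability is P(orange next | data) = (1/3)(10/11) + (1)(1/11) = 13/33.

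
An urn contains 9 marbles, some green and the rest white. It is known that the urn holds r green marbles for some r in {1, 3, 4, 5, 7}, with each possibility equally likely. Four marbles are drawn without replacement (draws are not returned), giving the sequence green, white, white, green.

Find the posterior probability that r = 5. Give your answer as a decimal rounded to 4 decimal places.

0.3226

Compute the likelihood of the observed sequence for each case: P(data | r = 1) = (1/9)(8/8)(7/7)(0/6) = 0; P(data | r = 3) = (3/9)(6/8)(5/7)(2/6) = 5/84; P(data | r = 4) = (4/9)(5/8)(4/7)(3/6) = 5/63; P(data | r = 5) = (5/9)(4/8)(3/7)(4/6) = 5/63; P(data | r = 7) = (7/9)(2/8)(1/7)(6/6) = 1/36.
The prior-weighted likelihoods are 1/5 · 0 = 0, 1/5 · 5/84 = 1/84, 1/5 · 5/63 = 1/63, 1/5 · 5/63 = 1/63, 1/5 · 1/36 = 1/180; these sum to 31/630.
By Bayes' rule, P(r = 5 | data) = (1/63) / (31/630) = 10/31.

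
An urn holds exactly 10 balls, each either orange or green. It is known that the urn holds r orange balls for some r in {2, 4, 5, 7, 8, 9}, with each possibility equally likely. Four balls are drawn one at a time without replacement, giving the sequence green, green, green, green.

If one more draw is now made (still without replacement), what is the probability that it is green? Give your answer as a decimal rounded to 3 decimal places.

0.583

Compute the likelihood of the observed sequence for each case: P(data | r = 2) = (8/10)(7/9)(6/8)(5/7) = 1/3; P(data | r = 4) = (6/10)(5/9)(4/8)(3/7) = 1/14; P(data | r = 5) = (5/10)(4/9)(3/8)(2/7) = 1/42; P(data | r = 7) = (3/10)(2/9)(1/8)(0/7) = 0; P(data | r = 8) = (2/10)(1/9)(0/8) = 0; P(data | r = 9) = (1/10)(0/9) = 0.
The prior-weighted likelihoods are 1/6 · 1/3 = 1/18, 1/6 · 1/14 = 1/84, 1/6 · 1/42 = 1/252, 1/6 · 0 = 0, 1/6 · 0 = 0, 1/6 · 0 = 0; these sum to 1/14.
Normalising, the posterior is P(r = 2 | data) = 7/9, P(r = 4 | data) = 1/6, P(r = 5 | data) = 1/18, P(r = 7 | data) = 0, P(r = 8 | data) = 0, P(r = 9 | data) = 0.
The predictive probability is P(green next | data) = (2/3)(7/9) + (1/3)(1/6) + (1/6)(1/18) = 7/12.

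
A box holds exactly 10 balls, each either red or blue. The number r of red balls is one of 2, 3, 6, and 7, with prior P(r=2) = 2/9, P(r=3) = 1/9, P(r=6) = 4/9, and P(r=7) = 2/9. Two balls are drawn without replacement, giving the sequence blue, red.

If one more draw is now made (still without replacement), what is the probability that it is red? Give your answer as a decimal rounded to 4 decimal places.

Under each hypothesis, the probability of the observed sequence is: P(data | r = 2) = (8/10)(2/9) = 8/45; P(data | r = 3) = (7/10)(3/9) = 7/30; P(data | r = 6) = (4/10)(6/9) = 4/15; P(data | r = 7) = (3/10)(7/9) = 7/30.
The prior-weighted likelihoods are 2/9 · 8/45 = 16/405, 1/9 · 7/30 = 7/270, 4/9 · 4/15 = 16/135, 2/9 · 7/30 = 7/135; these sum to 191/810.
Dividing through by the total gives posterior P(r = 2 | data) = 32/191, P(r = 3 | data) = 21/191, P(r = 6 | data) = 96/191, P(r = 7 | data) = 42/191.
The predictive probability is P(red next | data) = (1/8)(32/191) + (1/4)(21/191) + (5/8)(96/191) + (3/4)(42/191) = 403/764.

0.5275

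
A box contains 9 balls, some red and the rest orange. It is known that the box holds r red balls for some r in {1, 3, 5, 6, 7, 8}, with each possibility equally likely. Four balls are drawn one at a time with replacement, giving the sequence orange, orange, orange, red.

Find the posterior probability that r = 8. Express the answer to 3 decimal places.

0.005

Under each hypothesis, the probability of the observed sequence is: P(data | r = 1) = (8/9)(8/9)(8/9)(1/9) = 0.078037; P(data | r = 3) = (6/9)(6/9)(6/9)(3/9) = 0.098765; P(data | r = 5) = (4/9)(4/9)(4/9)(5/9) = 0.048773; P(data | r = 6) = (3/9)(3/9)(3/9)(6/9) = 0.024691; P(data | r = 7) = (2/9)(2/9)(2/9)(7/9) = 0.0085353; P(data | r = 8) = (1/9)(1/9)(1/9)(8/9) = 0.0012193.
Multiplying each by its prior: 1/6 · 0.078037 = 0.013006, 1/6 · 0.098765 = 0.016461, 1/6 · 0.048773 = 0.0081288, 1/6 · 0.024691 = 0.0041152, 1/6 · 0.0085353 = 0.0014225, 1/6 · 0.0012193 = 0.00020322; these sum to 0.043337.
Hence P(r = 8 | data) = (0.00020322) / (0.043337) = 0.0046893.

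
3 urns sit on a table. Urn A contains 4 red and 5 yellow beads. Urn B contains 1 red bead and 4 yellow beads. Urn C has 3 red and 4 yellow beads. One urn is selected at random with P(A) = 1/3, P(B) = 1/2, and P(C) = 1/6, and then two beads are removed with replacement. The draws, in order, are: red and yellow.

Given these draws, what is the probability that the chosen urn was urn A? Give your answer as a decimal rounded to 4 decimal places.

Compute the likelihood of the observed sequence for each case: P(data | urn A) = (4/9)(5/9) = 0.24691; P(data | urn B) = (1/5)(4/5) = 0.16; P(data | urn C) = (3/7)(4/7) = 0.2449.
The prior-weighted likelihoods are 1/3 · 0.24691 = 0.082305, 1/2 · 0.16 = 0.08, 1/6 · 0.2449 = 0.040816; summing to 0.20312.
By Bayes' rule, P(urn A | data) = (0.082305) / (0.20312) = 0.4052.

0.4052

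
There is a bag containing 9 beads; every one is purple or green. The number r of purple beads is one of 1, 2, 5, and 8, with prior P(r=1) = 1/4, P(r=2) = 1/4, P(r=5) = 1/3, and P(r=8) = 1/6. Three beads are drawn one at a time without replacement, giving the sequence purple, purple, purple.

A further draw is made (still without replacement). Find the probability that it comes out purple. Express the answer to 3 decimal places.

For each hypothesis, P(data | H) works out to: P(data | r = 1) = (1/9)(0/8) = 0; P(data | r = 2) = (2/9)(1/8)(0/7) = 0; P(data | r = 5) = (5/9)(4/8)(3/7) = 5/42; P(data | r = 8) = (8/9)(7/8)(6/7) = 2/3.
The prior-weighted likelihoods are 1/4 · 0 = 0, 1/4 · 0 = 0, 1/3 · 5/42 = 5/126, 1/6 · 2/3 = 1/9; these sum to 19/126.
Normalising, the posterior is P(r = 1 | data) = 0, P(r = 2 | data) = 0, P(r = 5 | data) = 5/19, P(r = 8 | data) = 14/19.
So P(purple next | data) = Σ P(purple next | H) P(H | data) = (1/3)(5/19) + (5/6)(14/19) = 40/57.

0.702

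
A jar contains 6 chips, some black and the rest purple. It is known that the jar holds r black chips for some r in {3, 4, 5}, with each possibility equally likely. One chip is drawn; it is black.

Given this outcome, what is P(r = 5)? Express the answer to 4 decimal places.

Compute the likelihood of this draw for each case: P(data | r = 3) = (3/6) = 1/2; P(data | r = 4) = (4/6) = 2/3; P(data | r = 5) = (5/6) = 5/6.
The prior-weighted likelihoods are 1/3 · 1/2 = 1/6, 1/3 · 2/3 = 2/9, 1/3 · 5/6 = 5/18; with total 2/3.
Therefore the posterior P(r = 5 | data) = (5/18) / (2/3) = 5/12.

0.4167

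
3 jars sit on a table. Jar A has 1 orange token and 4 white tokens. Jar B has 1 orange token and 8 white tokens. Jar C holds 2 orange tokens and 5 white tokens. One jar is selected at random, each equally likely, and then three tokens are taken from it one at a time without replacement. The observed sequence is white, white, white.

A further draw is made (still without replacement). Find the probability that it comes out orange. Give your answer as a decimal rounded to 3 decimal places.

0.336

The likelihood of the observed sequence under each hypothesis: P(data | jar A) = (4/5)(3/4)(2/3) = 2/5; P(data | jar B) = (8/9)(7/8)(6/7) = 2/3; P(data | jar C) = (5/7)(4/6)(3/5) = 2/7.
Multiplying each by its prior: 1/3 · 2/5 = 2/15, 1/3 · 2/3 = 2/9, 1/3 · 2/7 = 2/21; summing to 142/315.
Normalising, the posterior is P(jar A | data) = 21/71, P(jar B | data) = 35/71, P(jar C | data) = 15/71.
So P(orange next | data) = Σ P(orange next | H) P(H | data) = (1/2)(21/71) + (1/6)(35/71) + (1/2)(15/71) = 143/426.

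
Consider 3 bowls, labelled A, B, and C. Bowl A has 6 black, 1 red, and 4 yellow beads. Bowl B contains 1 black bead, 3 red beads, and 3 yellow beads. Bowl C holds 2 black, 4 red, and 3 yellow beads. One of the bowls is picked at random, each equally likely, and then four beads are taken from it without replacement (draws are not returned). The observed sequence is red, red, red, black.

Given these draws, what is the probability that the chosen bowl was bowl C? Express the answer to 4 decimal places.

0.6897

Under each hypothesis, the probability of the observed sequence is: P(data | bowl A) = (1/11)(0/10) = 0; P(data | bowl B) = (3/7)(2/6)(1/5)(1/4) = 0.0071429; P(data | bowl C) = (4/9)(3/8)(2/7)(2/6) = 0.015873.
Weighting by the prior gives 1/3 · 0 = 0, 1/3 · 0.0071429 = 0.002381, 1/3 · 0.015873 = 0.005291; these sum to 0.007672.
Therefore the posterior P(bowl C | data) = (0.005291) / (0.007672) = 0.68966.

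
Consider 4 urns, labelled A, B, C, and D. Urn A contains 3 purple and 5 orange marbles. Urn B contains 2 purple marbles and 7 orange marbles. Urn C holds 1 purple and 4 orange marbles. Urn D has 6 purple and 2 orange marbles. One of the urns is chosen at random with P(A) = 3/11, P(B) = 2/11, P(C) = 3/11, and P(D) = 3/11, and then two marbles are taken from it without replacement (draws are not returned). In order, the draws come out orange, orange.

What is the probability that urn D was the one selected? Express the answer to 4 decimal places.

0.0258

For each hypothesis, P(data | H) works out to: P(data | urn A) = (5/8)(4/7) = 0.35714; P(data | urn B) = (7/9)(6/8) = 0.58333; P(data | urn C) = (4/5)(3/4) = 0.6; P(data | urn D) = (2/8)(1/7) = 0.035714.
The prior-weighted likelihoods are 3/11 · 0.35714 = 0.097403, 2/11 · 0.58333 = 0.10606, 3/11 · 0.6 = 0.16364, 3/11 · 0.035714 = 0.0097403; summing to 0.37684.
Therefore the posterior P(urn D | data) = (0.0097403) / (0.37684) = 0.025847.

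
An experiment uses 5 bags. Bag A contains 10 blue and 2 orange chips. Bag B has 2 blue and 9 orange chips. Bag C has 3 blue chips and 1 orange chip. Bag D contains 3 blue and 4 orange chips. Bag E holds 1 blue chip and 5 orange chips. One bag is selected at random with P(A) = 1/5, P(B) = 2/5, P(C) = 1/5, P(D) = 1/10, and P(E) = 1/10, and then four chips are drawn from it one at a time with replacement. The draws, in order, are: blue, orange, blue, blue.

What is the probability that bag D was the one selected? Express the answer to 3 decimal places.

The likelihood of the observed sequence under each hypothesis: P(data | bag A) = (10/12)(2/12)(10/12)(10/12) = 0.096451; P(data | bag B) = (2/11)(9/11)(2/11)(2/11) = 0.0049177; P(data | bag C) = (3/4)(1/4)(3/4)(3/4) = 0.10547; P(data | bag D) = (3/7)(4/7)(3/7)(3/7) = 0.044981; P(data | bag E) = (1/6)(5/6)(1/6)(1/6) = 0.003858.
Multiplying each by its prior: 1/5 · 0.096451 = 0.01929, 2/5 · 0.0049177 = 0.0019671, 1/5 · 0.10547 = 0.021094, 1/10 · 0.044981 = 0.0044981, 1/10 · 0.003858 = 0.0003858; with total 0.047235.
Hence P(bag D | data) = (0.0044981) / (0.047235) = 0.095229.

0.095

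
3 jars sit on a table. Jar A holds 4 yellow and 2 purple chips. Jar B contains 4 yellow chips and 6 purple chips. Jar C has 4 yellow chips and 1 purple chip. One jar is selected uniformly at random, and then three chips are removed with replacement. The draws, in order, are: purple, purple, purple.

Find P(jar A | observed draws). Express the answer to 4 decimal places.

Compute the likelihood of the observed sequence for each case: P(data | jar A) = (2/6)(2/6)(2/6) = 0.037037; P(data | jar B) = (6/10)(6/10)(6/10) = 0.216; P(data | jar C) = (1/5)(1/5)(1/5) = 0.008.
Multiplying each by its prior: 1/3 · 0.037037 = 0.012346, 1/3 · 0.216 = 0.072, 1/3 · 0.008 = 0.0026667; these sum to 0.087012.
Therefore the posterior P(jar A | data) = (0.012346) / (0.087012) = 0.14188.

0.1419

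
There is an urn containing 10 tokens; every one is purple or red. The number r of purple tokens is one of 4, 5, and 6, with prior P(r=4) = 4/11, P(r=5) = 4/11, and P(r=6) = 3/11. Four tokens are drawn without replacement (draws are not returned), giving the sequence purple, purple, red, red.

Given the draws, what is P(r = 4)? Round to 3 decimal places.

Under each hypothesis, the probability of the observed sequence is: P(data | r = 4) = (4/10)(3/9)(6/8)(5/7) = 0.071429; P(data | r = 5) = (5/10)(4/9)(5/8)(4/7) = 0.079365; P(data | r = 6) = (6/10)(5/9)(4/8)(3/7) = 0.071429.
The prior-weighted likelihoods are 4/11 · 0.071429 = 0.025974, 4/11 · 0.079365 = 0.02886, 3/11 · 0.071429 = 0.019481; summing to 0.074315.
So P(r = 4 | data) = (0.025974) / (0.074315) = 0.34951.

0.350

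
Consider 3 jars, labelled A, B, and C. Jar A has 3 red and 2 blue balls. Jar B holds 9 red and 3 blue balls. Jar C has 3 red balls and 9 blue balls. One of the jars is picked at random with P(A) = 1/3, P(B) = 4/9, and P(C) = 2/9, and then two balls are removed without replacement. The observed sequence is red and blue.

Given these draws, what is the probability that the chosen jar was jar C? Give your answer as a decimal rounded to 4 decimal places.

0.1923

Compute the likelihood of the observed sequence for each case: P(data | jar A) = (3/5)(2/4) = 3/10; P(data | jar B) = (9/12)(3/11) = 9/44; P(data | jar C) = (3/12)(9/11) = 9/44.
Multiplying each by its prior: 1/3 · 3/10 = 1/10, 4/9 · 9/44 = 1/11, 2/9 · 9/44 = 1/22; these sum to 13/55.
So P(jar C | data) = (1/22) / (13/55) = 5/26.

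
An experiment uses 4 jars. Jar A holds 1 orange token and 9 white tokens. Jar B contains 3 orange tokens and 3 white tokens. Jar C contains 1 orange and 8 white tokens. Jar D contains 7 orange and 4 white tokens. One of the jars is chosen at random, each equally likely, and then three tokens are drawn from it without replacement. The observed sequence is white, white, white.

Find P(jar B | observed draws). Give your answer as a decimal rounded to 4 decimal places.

For each hypothesis, P(data | H) works out to: P(data | jar A) = (9/10)(8/9)(7/8) = 7/10; P(data | jar B) = (3/6)(2/5)(1/4) = 1/20; P(data | jar C) = (8/9)(7/8)(6/7) = 2/3; P(data | jar D) = (4/11)(3/10)(2/9) = 4/165.
Multiplying each by its prior: 1/4 · 7/10 = 7/40, 1/4 · 1/20 = 1/80, 1/4 · 2/3 = 1/6, 1/4 · 4/165 = 1/165; these sum to 317/880.
Therefore the posterior P(jar B | data) = (1/80) / (317/880) = 11/317.

0.0347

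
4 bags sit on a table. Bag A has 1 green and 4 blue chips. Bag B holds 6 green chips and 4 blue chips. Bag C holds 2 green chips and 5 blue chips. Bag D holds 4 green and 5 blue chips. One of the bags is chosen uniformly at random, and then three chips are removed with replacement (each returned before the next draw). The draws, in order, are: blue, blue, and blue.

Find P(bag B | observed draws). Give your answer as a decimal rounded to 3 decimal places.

For each hypothesis, P(data | H) works out to: P(data | bag A) = (4/5)(4/5)(4/5) = 0.512; P(data | bag B) = (4/10)(4/10)(4/10) = 0.064; P(data | bag C) = (5/7)(5/7)(5/7) = 0.36443; P(data | bag D) = (5/9)(5/9)(5/9) = 0.17147.
Multiplying each by its prior: 1/4 · 0.512 = 0.128, 1/4 · 0.064 = 0.016, 1/4 · 0.36443 = 0.091108, 1/4 · 0.17147 = 0.042867; these sum to 0.27797.
By Bayes' rule, P(bag B | data) = (0.016) / (0.27797) = 0.057559.

0.058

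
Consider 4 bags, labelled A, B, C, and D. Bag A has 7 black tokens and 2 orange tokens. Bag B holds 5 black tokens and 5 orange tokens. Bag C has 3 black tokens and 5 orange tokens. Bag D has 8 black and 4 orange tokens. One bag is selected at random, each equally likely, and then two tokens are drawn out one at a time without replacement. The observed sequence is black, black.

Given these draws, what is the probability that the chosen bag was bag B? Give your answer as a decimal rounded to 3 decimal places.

For each hypothesis, P(data | H) works out to: P(data | bag A) = (7/9)(6/8) = 0.58333; P(data | bag B) = (5/10)(4/9) = 0.22222; P(data | bag C) = (3/8)(2/7) = 0.10714; P(data | bag D) = (8/12)(7/11) = 0.42424.
Multiplying each by its prior: 1/4 · 0.58333 = 0.14583, 1/4 · 0.22222 = 0.055556, 1/4 · 0.10714 = 0.026786, 1/4 · 0.42424 = 0.10606; summing to 0.33424.
So P(bag B | data) = (0.055556) / (0.33424) = 0.16622.

0.166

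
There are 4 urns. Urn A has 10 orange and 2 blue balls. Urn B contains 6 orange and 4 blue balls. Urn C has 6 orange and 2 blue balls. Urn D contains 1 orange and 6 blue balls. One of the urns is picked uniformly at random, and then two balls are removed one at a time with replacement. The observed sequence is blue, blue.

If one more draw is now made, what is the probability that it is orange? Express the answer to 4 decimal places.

For each hypothesis, P(data | H) works out to: P(data | urn A) = (2/12)(2/12) = 0.027778; P(data | urn B) = (4/10)(4/10) = 0.16; P(data | urn C) = (2/8)(2/8) = 0.0625; P(data | urn D) = (6/7)(6/7) = 0.73469.
The prior-weighted likelihoods are 1/4 · 0.027778 = 0.0069444, 1/4 · 0.16 = 0.04, 1/4 · 0.0625 = 0.015625, 1/4 · 0.73469 = 0.18367; with total 0.24624.
Dividing through by the total gives posterior P(urn A | data) = 0.028202, P(urn B | data) = 0.16244, P(urn C | data) = 0.063454, P(urn D | data) = 0.7459.
So P(orange next | data) = Σ P(orange next | H) P(H | data) = (5/6)(0.028202) + (3/5)(0.16244) + (3/4)(0.063454) + (1/7)(0.7459) = 0.27511.

0.2751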